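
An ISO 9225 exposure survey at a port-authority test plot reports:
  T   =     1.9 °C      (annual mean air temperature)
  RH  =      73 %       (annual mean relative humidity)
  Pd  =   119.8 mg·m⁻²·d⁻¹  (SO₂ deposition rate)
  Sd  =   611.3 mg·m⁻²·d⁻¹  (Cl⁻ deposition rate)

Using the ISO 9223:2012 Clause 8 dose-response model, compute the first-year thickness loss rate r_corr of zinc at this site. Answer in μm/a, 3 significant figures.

r_corr = 3.67 μm/a

zinc: f(T) = +0.038·(T−10) [T≤10 °C] = -0.3078
  SO₂ term: 0.0129·119.8^0.44·exp(0.046·73-0.3078) = 2.238
  Cl⁻ term: 0.0175·611.3^0.57·exp(0.008·73+0.085·1.9) = 1.429
  r_corr = 2.238 + 1.429 = 3.666 μm/a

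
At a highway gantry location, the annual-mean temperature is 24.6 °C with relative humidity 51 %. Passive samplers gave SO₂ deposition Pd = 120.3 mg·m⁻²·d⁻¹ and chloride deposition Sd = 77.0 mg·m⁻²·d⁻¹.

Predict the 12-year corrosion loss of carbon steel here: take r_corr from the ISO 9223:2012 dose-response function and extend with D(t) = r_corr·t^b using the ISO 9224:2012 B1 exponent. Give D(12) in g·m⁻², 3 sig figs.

D(12) = 1.40e+03 g·m⁻²

carbon steel: T>10 °C ⇒ hinge -0.054·(24.6−10) = -0.7884
  SO₂ term: 1.77·120.3^0.52·exp(0.02·51-0.7884) = 26.93
  Cl⁻ term: 0.102·77.0^0.62·exp(0.033·51+0.04·24.6) = 21.7
  r_corr = 26.93 + 21.7 = 48.63 μm/a
Power-law: D(12) = r_corr · 12^0.523
  D(12) = 48.63 × 12^0.523 = 48.63 × 3.668 = 178.4 μm
  Mass loss = 178.4 μm × 7.85 g/cm³ = 1400 g·m⁻²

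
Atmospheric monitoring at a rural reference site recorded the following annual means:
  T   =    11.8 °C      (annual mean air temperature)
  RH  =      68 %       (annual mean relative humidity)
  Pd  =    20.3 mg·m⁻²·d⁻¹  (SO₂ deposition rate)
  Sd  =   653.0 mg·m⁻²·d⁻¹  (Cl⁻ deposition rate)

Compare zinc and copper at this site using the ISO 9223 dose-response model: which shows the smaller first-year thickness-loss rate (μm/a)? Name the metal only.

zinc: temperature factor f = -0.071·(1.8) = -0.1278
  Pd branch = 0.0129·Pd^0.44·e^(0.046·RH+f) = 0.9747 μm/a
  Cl⁻ term: 0.0175·653.0^0.57·exp(0.008·68+0.085·11.8) = 3.307
  sum: 0.9747 + 3.307 → r_corr = 4.281 μm/a
copper: f(T) = -0.080·(T−10) [T>10 °C] = -0.1440
  SO₂ term: 0.0053·20.3^0.26·exp(0.059·68-0.1440) = 0.5547
  Sd branch = 0.01025·Sd^0.27·e^(0.036·RH+0.049·T) = 1.216 μm/a
  sum: 0.5547 + 1.216 → r_corr = 1.771 μm/a
Ordering by μm/a: zinc (4.28) > copper (1.77)

copper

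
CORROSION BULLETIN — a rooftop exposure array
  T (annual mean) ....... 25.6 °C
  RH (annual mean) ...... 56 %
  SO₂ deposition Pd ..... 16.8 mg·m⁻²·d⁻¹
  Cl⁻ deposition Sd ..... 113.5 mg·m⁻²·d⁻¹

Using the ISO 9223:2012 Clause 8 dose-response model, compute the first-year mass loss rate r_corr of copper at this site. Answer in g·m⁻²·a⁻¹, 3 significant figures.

r_corr = 9.45 g·m⁻²·a⁻¹

copper: temperature factor f = -0.080·(15.6) = -1.2480
  sulphur-dioxide contribution → 0.08625 μm/a
  chloride contribution → 0.968 μm/a
  total first-year rate 1.054 μm/a
Convert to mass loss: 1.054 μm/a × 8.96 g/cm³ = 9.446 g·m⁻²·a⁻¹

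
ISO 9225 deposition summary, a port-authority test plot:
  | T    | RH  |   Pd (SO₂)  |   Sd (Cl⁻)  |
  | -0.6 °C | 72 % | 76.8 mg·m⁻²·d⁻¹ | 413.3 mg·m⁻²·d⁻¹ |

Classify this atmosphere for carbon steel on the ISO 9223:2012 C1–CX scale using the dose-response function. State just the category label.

carbon steel: T≤10 °C ⇒ hinge +0.150·(-0.6−10) = -1.5900
  SO₂ term: 1.77·76.8^0.52·exp(0.02·72-1.5900) = 14.56
  Sd branch = 0.102·Sd^0.62·e^(0.033·RH+0.04·T) = 44.89 μm/a
  sum: 14.56 + 44.89 → r_corr = 59.45 μm/a
59.5 μm/a falls in (50, 80] for carbon steel → category C4

C4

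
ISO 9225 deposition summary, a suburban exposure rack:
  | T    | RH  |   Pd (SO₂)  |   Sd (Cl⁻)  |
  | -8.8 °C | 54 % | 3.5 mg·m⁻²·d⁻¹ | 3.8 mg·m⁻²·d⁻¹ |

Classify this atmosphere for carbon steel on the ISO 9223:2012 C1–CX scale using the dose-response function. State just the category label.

carbon steel: f(T) = +0.150·(T−10) [T≤10 °C] = -2.8200
  Pd branch = 1.77·Pd^0.52·e^(0.02·RH+f) = 0.596 μm/a
  Cl⁻ term: 0.102·3.8^0.62·exp(0.033·54+0.04·-8.8) = 0.9752
  r_corr = 0.596 + 0.9752 = 1.571 μm/a
1.57 μm/a falls in (1.3, 25] for carbon steel → category C2

C2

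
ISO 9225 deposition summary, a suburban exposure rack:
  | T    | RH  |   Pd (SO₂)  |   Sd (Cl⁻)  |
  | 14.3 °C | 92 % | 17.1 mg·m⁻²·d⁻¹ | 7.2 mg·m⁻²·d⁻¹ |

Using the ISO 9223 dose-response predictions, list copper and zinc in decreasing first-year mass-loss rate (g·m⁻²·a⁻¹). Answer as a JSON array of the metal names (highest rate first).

["copper", "zinc"]

copper: f(T) = -0.080·(T−10) [T>10 °C] = -0.3440
  sulphur-dioxide contribution → 1.79 μm/a
  chloride contribution → 0.9658 μm/a
  total first-year rate 2.756 μm/a
  mass loss = 2.756 μm/a × 8.96 g/cm³ = 24.69 g·m⁻²·a⁻¹
zinc: f(T) = -0.071·(T−10) [T>10 °C] = -0.3053
  sulphur-dioxide contribution → 2.283 μm/a
  chloride contribution → 0.3795 μm/a
  total first-year rate 2.662 μm/a
  mass loss = 2.662 μm/a × 7.14 g/cm³ = 19.01 g·m⁻²·a⁻¹
Ordering by g·m⁻²·a⁻¹: copper (24.7) > zinc (19)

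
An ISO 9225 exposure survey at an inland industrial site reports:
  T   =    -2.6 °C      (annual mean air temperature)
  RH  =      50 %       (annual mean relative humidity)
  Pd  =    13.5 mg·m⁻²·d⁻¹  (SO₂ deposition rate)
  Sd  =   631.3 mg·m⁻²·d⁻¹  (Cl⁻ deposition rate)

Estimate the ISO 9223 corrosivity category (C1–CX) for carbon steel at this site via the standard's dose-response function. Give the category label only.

carbon steel: temperature factor f = +0.150·(-12.6) = -1.8900
  sulphur-dioxide contribution → 2.813 μm/a
  chloride contribution → 26.07 μm/a
  ⇒ r_corr(carbon steel) = 28.88 μm/a
Category bounds: 25…50 μm/a bracket r_corr ⇒ C3

C3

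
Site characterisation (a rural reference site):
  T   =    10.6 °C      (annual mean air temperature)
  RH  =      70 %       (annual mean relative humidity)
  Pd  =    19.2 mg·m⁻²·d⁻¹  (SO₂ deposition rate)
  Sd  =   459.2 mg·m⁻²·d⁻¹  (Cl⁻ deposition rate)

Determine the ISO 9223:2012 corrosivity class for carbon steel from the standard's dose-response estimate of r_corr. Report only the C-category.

carbon steel: T>10 °C ⇒ hinge -0.054·(10.6−10) = -0.0324
  SO₂ term: 1.77·19.2^0.52·exp(0.02·70-0.0324) = 32.3
  Sd branch = 0.102·Sd^0.62·e^(0.033·RH+0.04·T) = 70.21 μm/a
  r_corr = 32.3 + 70.21 = 102.5 μm/a
ISO 9223 Table 2 (carbon steel): 80 < 103 ≤ 200 μm/a ⇒ C5

C5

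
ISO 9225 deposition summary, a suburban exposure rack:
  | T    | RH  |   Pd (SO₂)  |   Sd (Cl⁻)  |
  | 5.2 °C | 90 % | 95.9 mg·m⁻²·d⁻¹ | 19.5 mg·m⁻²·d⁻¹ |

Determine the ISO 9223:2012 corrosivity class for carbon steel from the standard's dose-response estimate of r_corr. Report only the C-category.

carbon steel: temperature factor f = +0.150·(-4.8) = -0.7200
  SO₂ term: 1.77·95.9^0.52·exp(0.02·90-0.7200) = 55.92
  Cl⁻ term: 0.102·19.5^0.62·exp(0.033·90+0.04·5.2) = 15.44
  r_corr = 55.92 + 15.44 = 71.36 μm/a
71.4 μm/a falls in (50, 80] for carbon steel → category C4

C4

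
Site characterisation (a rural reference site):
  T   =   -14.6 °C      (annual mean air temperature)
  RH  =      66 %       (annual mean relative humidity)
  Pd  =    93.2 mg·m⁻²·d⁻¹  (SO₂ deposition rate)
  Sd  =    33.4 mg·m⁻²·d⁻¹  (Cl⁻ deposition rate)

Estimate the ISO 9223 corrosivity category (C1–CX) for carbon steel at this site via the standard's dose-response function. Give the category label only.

C2

carbon steel: T≤10 °C ⇒ hinge +0.150·(-14.6−10) = -3.6900
  SO₂ term: 1.77·93.2^0.52·exp(0.02·66-3.6900) = 1.749
  Sd branch = 0.102·Sd^0.62·e^(0.033·RH+0.04·T) = 4.422 μm/a
  r_corr = 1.749 + 4.422 = 6.171 μm/a
Category bounds: 1.3…25 μm/a bracket r_corr ⇒ C2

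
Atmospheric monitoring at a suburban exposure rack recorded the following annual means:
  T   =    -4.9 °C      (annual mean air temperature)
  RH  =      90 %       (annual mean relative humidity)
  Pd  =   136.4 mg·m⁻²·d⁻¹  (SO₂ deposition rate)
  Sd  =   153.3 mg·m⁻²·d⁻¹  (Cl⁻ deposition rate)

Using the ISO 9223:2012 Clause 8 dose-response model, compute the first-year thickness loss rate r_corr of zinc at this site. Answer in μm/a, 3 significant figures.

zinc: T≤10 °C ⇒ hinge +0.038·(-4.9−10) = -0.5662
  SO₂ term: 0.0129·136.4^0.44·exp(0.046·90-0.5662) = 3.999
  Sd branch = 0.0175·Sd^0.57·e^(0.008·RH+0.085·T) = 0.4175 μm/a
  sum: 3.999 + 0.4175 → r_corr = 4.417 μm/a

r_corr = 4.42 μm/a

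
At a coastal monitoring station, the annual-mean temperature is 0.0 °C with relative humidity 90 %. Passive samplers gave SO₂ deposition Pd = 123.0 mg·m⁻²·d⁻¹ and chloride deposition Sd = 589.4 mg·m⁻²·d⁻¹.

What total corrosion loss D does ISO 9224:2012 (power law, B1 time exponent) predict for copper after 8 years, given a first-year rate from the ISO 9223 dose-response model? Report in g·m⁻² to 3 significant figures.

copper: temperature factor f = +0.126·(-10.0) = -1.2600
  sulphur-dioxide contribution → 1.063 μm/a
  chloride contribution → 1.465 μm/a
  total first-year rate 2.528 μm/a
ISO 9224: D(t) = r_corr · t^b with b = 0.667 (copper, B1)
  D(8) = 2.528 × 8^0.667 = 2.528 × 4.003 = 10.12 μm
  Mass loss = 10.12 μm × 8.96 g/cm³ = 90.67 g·m⁻²

D(8) = 90.7 g·m⁻²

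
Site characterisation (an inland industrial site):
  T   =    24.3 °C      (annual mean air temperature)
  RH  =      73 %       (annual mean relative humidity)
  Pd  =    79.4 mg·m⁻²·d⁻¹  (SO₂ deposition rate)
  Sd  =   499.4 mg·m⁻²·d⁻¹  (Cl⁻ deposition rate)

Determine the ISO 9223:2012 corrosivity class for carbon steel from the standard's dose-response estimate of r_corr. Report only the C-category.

carbon steel: temperature factor f = -0.054·(14.3) = -0.7722
  SO₂ term: 1.77·79.4^0.52·exp(0.02·73-0.7722) = 34.24
  Cl⁻ term: 0.102·499.4^0.62·exp(0.033·73+0.04·24.3) = 141.2
  r_corr = 34.24 + 141.2 = 175.5 μm/a
Category bounds: 80…200 μm/a bracket r_corr ⇒ C5

C5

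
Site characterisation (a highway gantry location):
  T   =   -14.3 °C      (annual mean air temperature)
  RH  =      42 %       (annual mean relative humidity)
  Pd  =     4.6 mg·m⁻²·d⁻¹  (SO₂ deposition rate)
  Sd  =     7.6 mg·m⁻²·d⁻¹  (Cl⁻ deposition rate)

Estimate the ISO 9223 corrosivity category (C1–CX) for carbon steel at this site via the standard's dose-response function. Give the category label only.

C1

carbon steel: temperature factor f = +0.150·(-24.3) = -3.6450
  sulphur-dioxide contribution → 0.2368 μm/a
  chloride contribution → 0.8095 μm/a
  total first-year rate 1.046 μm/a
1.05 μm/a falls in (0, 1.3] for carbon steel → category C1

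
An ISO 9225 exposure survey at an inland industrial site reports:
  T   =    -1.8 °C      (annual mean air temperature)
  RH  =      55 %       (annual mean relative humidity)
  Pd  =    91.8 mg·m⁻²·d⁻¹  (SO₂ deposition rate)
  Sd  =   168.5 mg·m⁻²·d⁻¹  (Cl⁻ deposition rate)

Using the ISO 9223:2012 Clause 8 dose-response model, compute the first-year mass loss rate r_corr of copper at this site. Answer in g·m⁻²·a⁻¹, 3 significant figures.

copper: T≤10 °C ⇒ hinge +0.126·(-1.8−10) = -1.4868
  SO₂ term: 0.0053·91.8^0.26·exp(0.059·55-1.4868) = 0.09958
  Sd branch = 0.01025·Sd^0.27·e^(0.036·RH+0.049·T) = 0.2713 μm/a
  sum: 0.09958 + 0.2713 → r_corr = 0.3709 μm/a
Convert to mass loss: 0.3709 μm/a × 8.96 g/cm³ = 3.323 g·m⁻²·a⁻¹

r_corr = 3.32 g·m⁻²·a⁻¹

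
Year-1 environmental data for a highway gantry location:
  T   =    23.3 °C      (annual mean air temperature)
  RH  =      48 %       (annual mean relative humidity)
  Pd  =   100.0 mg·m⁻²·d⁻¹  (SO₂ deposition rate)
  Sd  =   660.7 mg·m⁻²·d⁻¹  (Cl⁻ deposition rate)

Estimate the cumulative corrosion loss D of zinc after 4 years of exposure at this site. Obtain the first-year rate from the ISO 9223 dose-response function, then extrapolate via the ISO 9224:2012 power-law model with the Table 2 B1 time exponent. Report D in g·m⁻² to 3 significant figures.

zinc: temperature factor f = -0.071·(13.3) = -0.9443
  Pd branch = 0.0129·Pd^0.44·e^(0.046·RH+f) = 0.3463 μm/a
  Sd branch = 0.0175·Sd^0.57·e^(0.008·RH+0.085·T) = 7.539 μm/a
  sum: 0.3463 + 7.539 → r_corr = 7.886 μm/a
Power-law: D(4) = r_corr · 4^0.813
  D(4) = 7.886 × 4^0.813 = 7.886 × 3.087 = 24.34 μm
  Mass loss = 24.34 μm × 7.14 g/cm³ = 173.8 g·m⁻²

D(4) = 174 g·m⁻²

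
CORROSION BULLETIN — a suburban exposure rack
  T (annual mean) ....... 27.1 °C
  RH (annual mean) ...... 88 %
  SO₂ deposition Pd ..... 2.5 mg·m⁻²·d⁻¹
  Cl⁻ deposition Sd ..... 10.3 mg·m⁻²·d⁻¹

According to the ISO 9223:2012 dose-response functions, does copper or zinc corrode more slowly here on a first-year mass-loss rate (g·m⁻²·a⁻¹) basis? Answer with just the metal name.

copper: f(T) = -0.080·(T−10) [T>10 °C] = -1.3680
  SO₂ term: 0.0053·2.5^0.26·exp(0.059·88-1.3680) = 0.308
  Sd branch = 0.01025·Sd^0.27·e^(0.036·RH+0.049·T) = 1.725 μm/a
  r_corr = 0.308 + 1.725 = 2.033 μm/a
  mass loss = 2.033 μm/a × 8.96 g/cm³ = 18.21 g·m⁻²·a⁻¹
zinc: f(T) = -0.071·(T−10) [T>10 °C] = -1.2141
  SO₂ term: 0.0129·2.5^0.44·exp(0.046·88-1.2141) = 0.3284
  Cl⁻ term: 0.0175·10.3^0.57·exp(0.008·88+0.085·27.1) = 1.338
  sum: 0.3284 + 1.338 → r_corr = 1.667 μm/a
  mass loss = 1.667 μm/a × 7.14 g/cm³ = 11.9 g·m⁻²·a⁻¹
Ordering by g·m⁻²·a⁻¹: copper (18.2) > zinc (11.9)

zinc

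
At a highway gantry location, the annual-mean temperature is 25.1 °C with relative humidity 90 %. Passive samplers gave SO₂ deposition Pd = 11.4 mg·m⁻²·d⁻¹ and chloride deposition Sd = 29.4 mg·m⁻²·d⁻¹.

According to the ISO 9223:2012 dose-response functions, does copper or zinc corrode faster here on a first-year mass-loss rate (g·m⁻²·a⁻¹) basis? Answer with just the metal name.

copper

copper: f(T) = -0.080·(T−10) [T>10 °C] = -1.2080
  sulphur-dioxide contribution → 0.6033 μm/a
  chloride contribution → 2.231 μm/a
  ⇒ r_corr(copper) = 2.834 μm/a
  mass loss = 2.834 μm/a × 8.96 g/cm³ = 25.39 g·m⁻²·a⁻¹
zinc: T>10 °C ⇒ hinge -0.071·(25.1−10) = -1.0721
  sulphur-dioxide contribution → 0.8091 μm/a
  chloride contribution → 2.086 μm/a
  ⇒ r_corr(zinc) = 2.895 μm/a
  mass loss = 2.895 μm/a × 7.14 g/cm³ = 20.67 g·m⁻²·a⁻¹
Ordering by g·m⁻²·a⁻¹: copper (25.4) > zinc (20.7)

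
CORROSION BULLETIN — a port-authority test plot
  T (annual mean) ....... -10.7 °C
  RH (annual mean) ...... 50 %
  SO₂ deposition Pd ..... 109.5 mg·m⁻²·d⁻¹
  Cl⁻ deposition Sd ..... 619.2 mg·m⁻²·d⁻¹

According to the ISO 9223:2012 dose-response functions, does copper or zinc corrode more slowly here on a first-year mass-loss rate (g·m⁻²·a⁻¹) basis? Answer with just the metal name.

copper: temperature factor f = +0.126·(-20.7) = -2.6082
  Pd branch = 0.0053·Pd^0.26·e^(0.059·RH+f) = 0.02529 μm/a
  Cl⁻ term: 0.01025·619.2^0.27·exp(0.036·50+0.049·-10.7) = 0.2082
  r_corr = 0.02529 + 0.2082 = 0.2335 μm/a
  mass loss = 0.2335 μm/a × 8.96 g/cm³ = 2.092 g·m⁻²·a⁻¹
zinc: T≤10 °C ⇒ hinge +0.038·(-10.7−10) = -0.7866
  Pd branch = 0.0129·Pd^0.44·e^(0.046·RH+f) = 0.4626 μm/a
  Sd branch = 0.0175·Sd^0.57·e^(0.008·RH+0.085·T) = 0.4103 μm/a
  sum: 0.4626 + 0.4103 → r_corr = 0.8729 μm/a
  mass loss = 0.8729 μm/a × 7.14 g/cm³ = 6.232 g·m⁻²·a⁻¹
Ordering by g·m⁻²·a⁻¹: zinc (6.23) > copper (2.09)

copper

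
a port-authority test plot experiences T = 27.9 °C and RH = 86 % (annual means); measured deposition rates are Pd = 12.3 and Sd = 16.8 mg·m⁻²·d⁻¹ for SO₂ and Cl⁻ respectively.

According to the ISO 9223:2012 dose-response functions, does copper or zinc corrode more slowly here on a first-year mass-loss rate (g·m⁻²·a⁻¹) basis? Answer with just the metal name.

copper: f(T) = -0.080·(T−10) [T>10 °C] = -1.4320
  SO₂ term: 0.0053·12.3^0.26·exp(0.059·86-1.4320) = 0.3885
  Cl⁻ term: 0.01025·16.8^0.27·exp(0.036·86+0.049·27.9) = 1.905
  sum: 0.3885 + 1.905 → r_corr = 2.293 μm/a
  mass loss = 2.293 μm/a × 8.96 g/cm³ = 20.55 g·m⁻²·a⁻¹
zinc: temperature factor f = -0.071·(17.9) = -1.2709
  SO₂ term: 0.0129·12.3^0.44·exp(0.046·86-1.2709) = 0.5705
  Sd branch = 0.0175·Sd^0.57·e^(0.008·RH+0.085·T) = 1.863 μm/a
  sum: 0.5705 + 1.863 → r_corr = 2.433 μm/a
  mass loss = 2.433 μm/a × 7.14 g/cm³ = 17.37 g·m⁻²·a⁻¹
Ordering by g·m⁻²·a⁻¹: copper (20.5) > zinc (17.4)

zinc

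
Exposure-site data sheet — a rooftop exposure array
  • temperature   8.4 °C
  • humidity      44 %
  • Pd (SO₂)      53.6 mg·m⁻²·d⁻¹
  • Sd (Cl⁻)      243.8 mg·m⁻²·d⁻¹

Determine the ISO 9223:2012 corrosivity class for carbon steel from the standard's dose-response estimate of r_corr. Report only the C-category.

C3

carbon steel: temperature factor f = +0.150·(-1.6) = -0.2400
  Pd branch = 1.77·Pd^0.52·e^(0.02·RH+f) = 26.61 μm/a
  Sd branch = 0.102·Sd^0.62·e^(0.033·RH+0.04·T) = 18.41 μm/a
  r_corr = 26.61 + 18.41 = 45.02 μm/a
45 μm/a falls in (25, 50] for carbon steel → category C3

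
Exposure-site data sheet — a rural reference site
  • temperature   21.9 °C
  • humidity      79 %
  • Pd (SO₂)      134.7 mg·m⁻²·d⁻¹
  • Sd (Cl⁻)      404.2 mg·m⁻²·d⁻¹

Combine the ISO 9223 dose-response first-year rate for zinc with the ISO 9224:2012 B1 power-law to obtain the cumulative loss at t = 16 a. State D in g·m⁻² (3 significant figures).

zinc: f(T) = -0.071·(T−10) [T>10 °C] = -0.8449
  sulphur-dioxide contribution → 1.815 μm/a
  chloride contribution → 6.482 μm/a
  total first-year rate 8.297 μm/a
Long-term exponent b (ISO 9224 Table 2, B1) = 0.813
  D(16) = 8.297 × 16^0.813 = 8.297 × 9.527 = 79.04 μm
  Mass loss = 79.04 μm × 7.14 g/cm³ = 564.4 g·m⁻²

D(16) = 564 g·m⁻²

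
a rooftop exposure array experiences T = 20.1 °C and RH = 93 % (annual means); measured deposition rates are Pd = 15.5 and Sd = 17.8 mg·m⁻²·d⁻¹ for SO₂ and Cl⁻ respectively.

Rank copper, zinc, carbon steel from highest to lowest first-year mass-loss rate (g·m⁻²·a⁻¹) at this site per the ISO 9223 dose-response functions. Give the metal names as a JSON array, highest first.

["carbon steel", "copper", "zinc"]

copper: temperature factor f = -0.080·(10.1) = -0.8080
  SO₂ term: 0.0053·15.5^0.26·exp(0.059·93-0.8080) = 1.164
  Sd branch = 0.01025·Sd^0.27·e^(0.036·RH+0.049·T) = 1.699 μm/a
  sum: 1.164 + 1.699 → r_corr = 2.862 μm/a
  mass loss = 2.862 μm/a × 8.96 g/cm³ = 25.65 g·m⁻²·a⁻¹
zinc: f(T) = -0.071·(T−10) [T>10 °C] = -0.7171
  Pd branch = 0.0129·Pd^0.44·e^(0.046·RH+f) = 1.516 μm/a
  Sd branch = 0.0175·Sd^0.57·e^(0.008·RH+0.085·T) = 1.049 μm/a
  r_corr = 1.516 + 1.049 = 2.566 μm/a
  mass loss = 2.566 μm/a × 7.14 g/cm³ = 18.32 g·m⁻²·a⁻¹
carbon steel: temperature factor f = -0.054·(10.1) = -0.5454
  Pd branch = 1.77·Pd^0.52·e^(0.02·RH+f) = 27.41 μm/a
  Cl⁻ term: 0.102·17.8^0.62·exp(0.033·93+0.04·20.1) = 29.23
  sum: 27.41 + 29.23 → r_corr = 56.64 μm/a
  mass loss = 56.64 μm/a × 7.85 g/cm³ = 444.6 g·m⁻²·a⁻¹
Ordering by g·m⁻²·a⁻¹: carbon steel (445) > copper (25.6) > zinc (18.3)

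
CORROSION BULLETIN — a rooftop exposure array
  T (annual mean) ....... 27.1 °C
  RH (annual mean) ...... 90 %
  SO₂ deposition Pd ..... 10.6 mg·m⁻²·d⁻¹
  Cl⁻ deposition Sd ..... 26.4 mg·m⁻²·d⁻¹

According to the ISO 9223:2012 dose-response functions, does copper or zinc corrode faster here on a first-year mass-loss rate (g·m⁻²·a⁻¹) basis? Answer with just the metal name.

copper

copper: f(T) = -0.080·(T−10) [T>10 °C] = -1.3680
  Pd branch = 0.0053·Pd^0.26·e^(0.059·RH+f) = 0.5045 μm/a
  Cl⁻ term: 0.01025·26.4^0.27·exp(0.036·90+0.049·27.1) = 2.39
  sum: 0.5045 + 2.39 → r_corr = 2.894 μm/a
  mass loss = 2.894 μm/a × 8.96 g/cm³ = 25.93 g·m⁻²·a⁻¹
zinc: temperature factor f = -0.071·(17.1) = -1.2141
  Pd branch = 0.0129·Pd^0.44·e^(0.046·RH+f) = 0.6799 μm/a
  Sd branch = 0.0175·Sd^0.57·e^(0.008·RH+0.085·T) = 2.325 μm/a
  r_corr = 0.6799 + 2.325 = 3.005 μm/a
  mass loss = 3.005 μm/a × 7.14 g/cm³ = 21.46 g·m⁻²·a⁻¹
Ordering by g·m⁻²·a⁻¹: copper (25.9) > zinc (21.5)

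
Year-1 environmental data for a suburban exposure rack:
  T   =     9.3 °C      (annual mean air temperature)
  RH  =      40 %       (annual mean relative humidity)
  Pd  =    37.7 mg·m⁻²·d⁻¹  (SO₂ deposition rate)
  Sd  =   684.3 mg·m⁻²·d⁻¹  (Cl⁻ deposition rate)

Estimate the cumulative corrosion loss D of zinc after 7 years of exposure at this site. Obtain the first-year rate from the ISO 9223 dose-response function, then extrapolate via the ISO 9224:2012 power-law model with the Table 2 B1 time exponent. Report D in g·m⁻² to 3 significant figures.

zinc: temperature factor f = +0.038·(-0.7) = -0.0266
  Pd branch = 0.0129·Pd^0.44·e^(0.046·RH+f) = 0.3906 μm/a
  Sd branch = 0.0175·Sd^0.57·e^(0.008·RH+0.085·T) = 2.195 μm/a
  sum: 0.3906 + 2.195 → r_corr = 2.585 μm/a
Long-term exponent b (ISO 9224 Table 2, B1) = 0.813
  D(7) = 2.585 × 7^0.813 = 2.585 × 4.865 = 12.58 μm
  Mass loss = 12.58 μm × 7.14 g/cm³ = 89.81 g·m⁻²

D(7) = 89.8 g·m⁻²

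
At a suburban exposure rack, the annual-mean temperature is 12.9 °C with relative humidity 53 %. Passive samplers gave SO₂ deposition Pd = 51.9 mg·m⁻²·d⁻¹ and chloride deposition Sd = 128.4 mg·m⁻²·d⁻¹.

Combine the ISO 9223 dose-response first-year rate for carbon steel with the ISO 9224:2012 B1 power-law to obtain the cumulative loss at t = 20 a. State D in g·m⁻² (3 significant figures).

carbon steel: f(T) = -0.054·(T−10) [T>10 °C] = -0.1566
  sulphur-dioxide contribution → 34.06 μm/a
  chloride contribution → 19.93 μm/a
  total first-year rate 53.99 μm/a
Long-term exponent b (ISO 9224 Table 2, B1) = 0.523
  D(20) = 53.99 × 20^0.523 = 53.99 × 4.791 = 258.7 μm
  Mass loss = 258.7 μm × 7.85 g/cm³ = 2031 g·m⁻²

D(20) = 2.03e+03 g·m⁻²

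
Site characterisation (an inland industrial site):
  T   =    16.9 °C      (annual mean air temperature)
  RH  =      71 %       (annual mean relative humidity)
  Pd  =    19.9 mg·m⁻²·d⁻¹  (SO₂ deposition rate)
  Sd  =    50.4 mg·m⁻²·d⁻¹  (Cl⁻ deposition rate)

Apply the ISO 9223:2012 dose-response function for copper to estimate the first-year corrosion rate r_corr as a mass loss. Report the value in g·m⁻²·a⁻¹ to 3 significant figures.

r_corr = 11.7 g·m⁻²·a⁻¹

copper: temperature factor f = -0.080·(6.9) = -0.5520
  Pd branch = 0.0053·Pd^0.26·e^(0.059·RH+f) = 0.438 μm/a
  Sd branch = 0.01025·Sd^0.27·e^(0.036·RH+0.049·T) = 0.8711 μm/a
  sum: 0.438 + 0.8711 → r_corr = 1.309 μm/a
Convert to mass loss: 1.309 μm/a × 8.96 g/cm³ = 11.73 g·m⁻²·a⁻¹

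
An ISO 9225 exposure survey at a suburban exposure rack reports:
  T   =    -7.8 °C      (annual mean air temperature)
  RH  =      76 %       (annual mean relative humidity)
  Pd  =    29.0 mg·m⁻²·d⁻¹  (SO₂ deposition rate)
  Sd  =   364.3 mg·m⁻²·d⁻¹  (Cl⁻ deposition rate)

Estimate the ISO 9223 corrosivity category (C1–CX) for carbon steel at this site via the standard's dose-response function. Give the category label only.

C3

carbon steel: T≤10 °C ⇒ hinge +0.150·(-7.8−10) = -2.6700
  SO₂ term: 1.77·29.0^0.52·exp(0.02·76-2.6700) = 3.228
  Sd branch = 0.102·Sd^0.62·e^(0.033·RH+0.04·T) = 35.52 μm/a
  r_corr = 3.228 + 35.52 = 38.74 μm/a
38.7 μm/a falls in (25, 50] for carbon steel → category C3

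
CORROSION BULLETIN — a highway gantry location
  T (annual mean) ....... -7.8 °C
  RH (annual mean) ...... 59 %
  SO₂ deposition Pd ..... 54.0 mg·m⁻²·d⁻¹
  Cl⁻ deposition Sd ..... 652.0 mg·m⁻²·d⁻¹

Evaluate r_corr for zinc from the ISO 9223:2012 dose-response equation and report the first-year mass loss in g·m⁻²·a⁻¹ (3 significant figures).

zinc: f(T) = +0.038·(T−10) [T≤10 °C] = -0.6764
  Pd branch = 0.0129·Pd^0.44·e^(0.046·RH+f) = 0.5725 μm/a
  Cl⁻ term: 0.0175·652.0^0.57·exp(0.008·59+0.085·-7.8) = 0.581
  r_corr = 0.5725 + 0.581 = 1.154 μm/a
Convert to mass loss: 1.154 μm/a × 7.14 g/cm³ = 8.236 g·m⁻²·a⁻¹

r_corr = 8.24 g·m⁻²·a⁻¹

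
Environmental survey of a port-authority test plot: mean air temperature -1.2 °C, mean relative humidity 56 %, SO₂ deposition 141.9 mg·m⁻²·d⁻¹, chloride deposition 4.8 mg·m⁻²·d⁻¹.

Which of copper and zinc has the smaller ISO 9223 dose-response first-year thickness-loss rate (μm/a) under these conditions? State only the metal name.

copper

copper: temperature factor f = +0.126·(-11.2) = -1.4112
  sulphur-dioxide contribution → 0.1276 μm/a
  chloride contribution → 0.1108 μm/a
  ⇒ r_corr(copper) = 0.2384 μm/a
zinc: temperature factor f = +0.038·(-11.2) = -0.4256
  sulphur-dioxide contribution → 0.9803 μm/a
  chloride contribution → 0.06048 μm/a
  ⇒ r_corr(zinc) = 1.041 μm/a
Ordering by μm/a: zinc (1.04) > copper (0.238)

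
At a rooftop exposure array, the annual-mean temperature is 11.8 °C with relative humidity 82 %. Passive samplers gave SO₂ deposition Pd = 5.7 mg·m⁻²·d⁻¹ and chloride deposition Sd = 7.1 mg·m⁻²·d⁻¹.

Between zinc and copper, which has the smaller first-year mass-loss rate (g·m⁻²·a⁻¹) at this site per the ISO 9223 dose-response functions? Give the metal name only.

zinc

zinc: f(T) = -0.071·(T−10) [T>10 °C] = -0.1278
  sulphur-dioxide contribution → 1.061 μm/a
  chloride contribution → 0.281 μm/a
  total first-year rate 1.342 μm/a
  mass loss = 1.342 μm/a × 7.14 g/cm³ = 9.584 g·m⁻²·a⁻¹
copper: temperature factor f = -0.080·(1.8) = -0.1440
  sulphur-dioxide contribution → 0.9107 μm/a
  chloride contribution → 0.5939 μm/a
  total first-year rate 1.505 μm/a
  mass loss = 1.505 μm/a × 8.96 g/cm³ = 13.48 g·m⁻²·a⁻¹
Ordering by g·m⁻²·a⁻¹: copper (13.5) > zinc (9.58)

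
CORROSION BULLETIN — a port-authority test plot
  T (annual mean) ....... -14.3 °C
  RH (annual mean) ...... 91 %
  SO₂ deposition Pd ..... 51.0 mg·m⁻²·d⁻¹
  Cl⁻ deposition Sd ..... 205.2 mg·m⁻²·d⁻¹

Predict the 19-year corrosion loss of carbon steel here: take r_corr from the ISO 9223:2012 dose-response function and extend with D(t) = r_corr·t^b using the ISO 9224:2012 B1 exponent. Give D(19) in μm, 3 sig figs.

D(19) = 157 μm

carbon steel: T≤10 °C ⇒ hinge +0.150·(-14.3−10) = -3.6450
  Pd branch = 1.77·Pd^0.52·e^(0.02·RH+f) = 2.205 μm/a
  Cl⁻ term: 0.102·205.2^0.62·exp(0.033·91+0.04·-14.3) = 31.47
  r_corr = 2.205 + 31.47 = 33.68 μm/a
Power-law: D(19) = r_corr · 19^0.523
  D(19) = 33.68 × 19^0.523 = 33.68 × 4.664 = 157.1 μm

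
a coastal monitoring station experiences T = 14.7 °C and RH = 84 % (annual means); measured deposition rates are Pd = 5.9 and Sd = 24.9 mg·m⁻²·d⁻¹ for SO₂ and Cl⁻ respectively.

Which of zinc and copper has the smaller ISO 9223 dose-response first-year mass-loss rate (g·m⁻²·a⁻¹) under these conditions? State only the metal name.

zinc

zinc: temperature factor f = -0.071·(4.7) = -0.3337
  Pd branch = 0.0129·Pd^0.44·e^(0.046·RH+f) = 0.9615 μm/a
  Cl⁻ term: 0.0175·24.9^0.57·exp(0.008·84+0.085·14.7) = 0.7471
  r_corr = 0.9615 + 0.7471 = 1.709 μm/a
  mass loss = 1.709 μm/a × 7.14 g/cm³ = 12.2 g·m⁻²·a⁻¹
copper: temperature factor f = -0.080·(4.7) = -0.3760
  SO₂ term: 0.0053·5.9^0.26·exp(0.059·84-0.3760) = 0.8199
  Sd branch = 0.01025·Sd^0.27·e^(0.036·RH+0.049·T) = 1.032 μm/a
  sum: 0.8199 + 1.032 → r_corr = 1.852 μm/a
  mass loss = 1.852 μm/a × 8.96 g/cm³ = 16.6 g·m⁻²·a⁻¹
Ordering by g·m⁻²·a⁻¹: copper (16.6) > zinc (12.2)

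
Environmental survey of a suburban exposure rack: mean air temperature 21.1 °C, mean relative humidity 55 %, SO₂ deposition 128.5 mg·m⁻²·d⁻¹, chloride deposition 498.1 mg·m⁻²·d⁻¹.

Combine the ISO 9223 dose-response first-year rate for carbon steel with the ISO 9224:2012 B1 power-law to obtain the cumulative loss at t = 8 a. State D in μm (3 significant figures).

carbon steel: f(T) = -0.054·(T−10) [T>10 °C] = -0.5994
  SO₂ term: 1.77·128.5^0.52·exp(0.02·55-0.5994) = 36.48
  Sd branch = 0.102·Sd^0.62·e^(0.033·RH+0.04·T) = 68.51 μm/a
  sum: 36.48 + 68.51 → r_corr = 105 μm/a
Power-law: D(8) = r_corr · 8^0.523
  D(8) = 105 × 8^0.523 = 105 × 2.967 = 311.5 μm

D(8) = 311 μm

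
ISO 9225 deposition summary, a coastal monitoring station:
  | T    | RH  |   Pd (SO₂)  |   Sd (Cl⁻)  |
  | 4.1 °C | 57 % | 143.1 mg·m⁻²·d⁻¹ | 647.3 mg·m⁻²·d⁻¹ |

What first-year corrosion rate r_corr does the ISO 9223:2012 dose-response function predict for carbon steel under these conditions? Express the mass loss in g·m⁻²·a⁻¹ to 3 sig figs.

r_corr = 579 g·m⁻²·a⁻¹

carbon steel: temperature factor f = +0.150·(-5.9) = -0.8850
  Pd branch = 1.77·Pd^0.52·e^(0.02·RH+f) = 30.18 μm/a
  Cl⁻ term: 0.102·647.3^0.62·exp(0.033·57+0.04·4.1) = 43.61
  sum: 30.18 + 43.61 → r_corr = 73.79 μm/a
Convert to mass loss: 73.79 μm/a × 7.85 g/cm³ = 579.2 g·m⁻²·a⁻¹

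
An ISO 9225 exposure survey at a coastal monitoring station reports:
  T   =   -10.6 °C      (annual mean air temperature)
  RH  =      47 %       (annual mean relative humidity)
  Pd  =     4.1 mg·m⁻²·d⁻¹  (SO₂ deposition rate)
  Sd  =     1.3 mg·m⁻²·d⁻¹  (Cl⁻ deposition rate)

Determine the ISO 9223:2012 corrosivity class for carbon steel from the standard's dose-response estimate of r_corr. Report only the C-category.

carbon steel: T≤10 °C ⇒ hinge +0.150·(-10.6−10) = -3.0900
  SO₂ term: 1.77·4.1^0.52·exp(0.02·47-3.0900) = 0.4294
  Sd branch = 0.102·Sd^0.62·e^(0.033·RH+0.04·T) = 0.3704 μm/a
  sum: 0.4294 + 0.3704 → r_corr = 0.7998 μm/a
ISO 9223 Table 2 (carbon steel): 0 < 0.8 ≤ 1.3 μm/a ⇒ C1

C1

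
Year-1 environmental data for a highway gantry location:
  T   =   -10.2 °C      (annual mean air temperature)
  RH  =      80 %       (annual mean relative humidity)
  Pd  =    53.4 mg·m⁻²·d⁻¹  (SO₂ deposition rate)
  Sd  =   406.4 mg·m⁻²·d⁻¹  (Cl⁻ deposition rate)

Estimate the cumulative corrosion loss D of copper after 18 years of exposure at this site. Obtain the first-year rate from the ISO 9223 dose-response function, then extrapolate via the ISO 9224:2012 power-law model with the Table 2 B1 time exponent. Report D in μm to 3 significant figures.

copper: f(T) = +0.126·(T−10) [T≤10 °C] = -2.5452
  Pd branch = 0.0053·Pd^0.26·e^(0.059·RH+f) = 0.1312 μm/a
  Cl⁻ term: 0.01025·406.4^0.27·exp(0.036·80+0.049·-10.2) = 0.5609
  sum: 0.1312 + 0.5609 → r_corr = 0.6921 μm/a
ISO 9224: D(t) = r_corr · t^b with b = 0.667 (copper, B1)
  D(18) = 0.6921 × 18^0.667 = 0.6921 × 6.875 = 4.758 μm

D(18) = 4.76 μm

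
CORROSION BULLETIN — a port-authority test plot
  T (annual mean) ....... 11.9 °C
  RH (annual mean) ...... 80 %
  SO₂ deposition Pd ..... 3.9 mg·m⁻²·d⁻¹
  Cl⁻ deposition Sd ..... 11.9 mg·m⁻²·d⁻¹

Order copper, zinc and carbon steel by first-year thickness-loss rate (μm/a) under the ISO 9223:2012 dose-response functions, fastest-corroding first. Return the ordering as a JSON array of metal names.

copper: f(T) = -0.080·(T−10) [T>10 °C] = -0.1520
  SO₂ term: 0.0053·3.9^0.26·exp(0.059·80-0.1520) = 0.7275
  Sd branch = 0.01025·Sd^0.27·e^(0.036·RH+0.049·T) = 0.6384 μm/a
  r_corr = 0.7275 + 0.6384 = 1.366 μm/a
zinc: T>10 °C ⇒ hinge -0.071·(11.9−10) = -0.1349
  SO₂ term: 0.0129·3.9^0.44·exp(0.046·80-0.1349) = 0.8133
  Cl⁻ term: 0.0175·11.9^0.57·exp(0.008·80+0.085·11.9) = 0.3744
  sum: 0.8133 + 0.3744 → r_corr = 1.188 μm/a
carbon steel: temperature factor f = -0.054·(1.9) = -0.1026
  Pd branch = 1.77·Pd^0.52·e^(0.02·RH+f) = 16.06 μm/a
  Sd branch = 0.102·Sd^0.62·e^(0.033·RH+0.04·T) = 10.68 μm/a
  r_corr = 16.06 + 10.68 = 26.74 μm/a
Ordering by μm/a: carbon steel (26.7) > copper (1.37) > zinc (1.19)

["carbon steel", "copper", "zinc"]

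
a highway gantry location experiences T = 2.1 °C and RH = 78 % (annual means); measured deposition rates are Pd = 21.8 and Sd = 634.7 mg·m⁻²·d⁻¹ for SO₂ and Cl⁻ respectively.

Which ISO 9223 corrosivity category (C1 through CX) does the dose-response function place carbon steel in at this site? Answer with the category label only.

C5

carbon steel: f(T) = +0.150·(T−10) [T≤10 °C] = -1.1850
  SO₂ term: 1.77·21.8^0.52·exp(0.02·78-1.1850) = 12.79
  Cl⁻ term: 0.102·634.7^0.62·exp(0.033·78+0.04·2.1) = 79.53
  r_corr = 12.79 + 79.53 = 92.32 μm/a
Category bounds: 80…200 μm/a bracket r_corr ⇒ C5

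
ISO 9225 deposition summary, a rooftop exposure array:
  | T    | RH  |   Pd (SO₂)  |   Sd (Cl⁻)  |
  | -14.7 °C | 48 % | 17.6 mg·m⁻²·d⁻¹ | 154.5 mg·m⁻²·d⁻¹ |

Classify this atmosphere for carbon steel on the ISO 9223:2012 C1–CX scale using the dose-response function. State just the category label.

carbon steel: f(T) = +0.150·(T−10) [T≤10 °C] = -3.7050
  sulphur-dioxide contribution → 0.5052 μm/a
  chloride contribution → 6.285 μm/a
  total first-year rate 6.79 μm/a
6.79 μm/a falls in (1.3, 25] for carbon steel → category C2

C2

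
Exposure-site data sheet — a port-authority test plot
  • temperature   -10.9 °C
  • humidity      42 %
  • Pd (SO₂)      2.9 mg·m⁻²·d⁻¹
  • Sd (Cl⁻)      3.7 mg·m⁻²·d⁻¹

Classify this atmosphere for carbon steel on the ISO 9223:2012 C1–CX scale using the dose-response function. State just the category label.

carbon steel: f(T) = +0.150·(T−10) [T≤10 °C] = -3.1350
  sulphur-dioxide contribution → 0.3103 μm/a
  chloride contribution → 0.5936 μm/a
  total first-year rate 0.9038 μm/a
Category bounds: 0…1.3 μm/a bracket r_corr ⇒ C1

C1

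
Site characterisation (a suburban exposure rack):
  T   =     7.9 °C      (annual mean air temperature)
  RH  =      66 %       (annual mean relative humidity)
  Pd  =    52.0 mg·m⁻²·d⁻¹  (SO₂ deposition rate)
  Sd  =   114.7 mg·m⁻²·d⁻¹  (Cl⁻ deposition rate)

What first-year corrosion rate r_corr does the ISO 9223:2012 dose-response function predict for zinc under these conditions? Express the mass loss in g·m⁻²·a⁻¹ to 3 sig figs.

r_corr = 16.3 g·m⁻²·a⁻¹

zinc: T≤10 °C ⇒ hinge +0.038·(7.9−10) = -0.0798
  sulphur-dioxide contribution → 1.411 μm/a
  chloride contribution → 0.8668 μm/a
  ⇒ r_corr(zinc) = 2.278 μm/a
Convert to mass loss: 2.278 μm/a × 7.14 g/cm³ = 16.26 g·m⁻²·a⁻¹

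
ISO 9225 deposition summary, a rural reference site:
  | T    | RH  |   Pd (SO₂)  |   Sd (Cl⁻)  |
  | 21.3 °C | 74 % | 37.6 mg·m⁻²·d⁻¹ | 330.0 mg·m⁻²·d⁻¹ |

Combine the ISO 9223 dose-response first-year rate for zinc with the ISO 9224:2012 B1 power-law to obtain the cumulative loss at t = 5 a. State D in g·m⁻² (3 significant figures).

D(5) = 162 g·m⁻²

zinc: temperature factor f = -0.071·(11.3) = -0.8023
  sulphur-dioxide contribution → 0.8582 μm/a
  chloride contribution → 5.272 μm/a
  total first-year rate 6.13 μm/a
Power-law: D(5) = r_corr · 5^0.813
  D(5) = 6.13 × 5^0.813 = 6.13 × 3.701 = 22.69 μm
  Mass loss = 22.69 μm × 7.14 g/cm³ = 162 g·m⁻²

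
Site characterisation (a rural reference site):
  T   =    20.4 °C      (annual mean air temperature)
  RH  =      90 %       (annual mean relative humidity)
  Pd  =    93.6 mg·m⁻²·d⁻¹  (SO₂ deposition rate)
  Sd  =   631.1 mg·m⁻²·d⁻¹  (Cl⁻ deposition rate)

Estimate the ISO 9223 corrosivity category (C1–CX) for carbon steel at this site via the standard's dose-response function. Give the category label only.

carbon steel: temperature factor f = -0.054·(10.4) = -0.5616
  SO₂ term: 1.77·93.6^0.52·exp(0.02·90-0.5616) = 64.69
  Sd branch = 0.102·Sd^0.62·e^(0.033·RH+0.04·T) = 244.8 μm/a
  r_corr = 64.69 + 244.8 = 309.5 μm/a
Category bounds: 200…700 μm/a bracket r_corr ⇒ CX

CX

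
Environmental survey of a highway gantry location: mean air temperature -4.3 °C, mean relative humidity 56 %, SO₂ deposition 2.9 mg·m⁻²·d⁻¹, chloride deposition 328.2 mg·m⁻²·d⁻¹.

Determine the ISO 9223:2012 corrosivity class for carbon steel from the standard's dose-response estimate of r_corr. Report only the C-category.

carbon steel: temperature factor f = +0.150·(-14.3) = -2.1450
  SO₂ term: 1.77·2.9^0.52·exp(0.02·56-2.1450) = 1.105
  Cl⁻ term: 0.102·328.2^0.62·exp(0.033·56+0.04·-4.3) = 19.79
  r_corr = 1.105 + 19.79 = 20.9 μm/a
20.9 μm/a falls in (1.3, 25] for carbon steel → category C2

C2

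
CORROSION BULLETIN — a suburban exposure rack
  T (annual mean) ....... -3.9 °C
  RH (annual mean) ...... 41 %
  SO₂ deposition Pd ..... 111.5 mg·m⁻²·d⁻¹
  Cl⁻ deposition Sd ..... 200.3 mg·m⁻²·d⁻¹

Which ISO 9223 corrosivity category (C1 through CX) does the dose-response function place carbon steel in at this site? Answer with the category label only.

carbon steel: temperature factor f = +0.150·(-13.9) = -2.0850
  sulphur-dioxide contribution → 5.797 μm/a
  chloride contribution → 9.026 μm/a
  ⇒ r_corr(carbon steel) = 14.82 μm/a
Category bounds: 1.3…25 μm/a bracket r_corr ⇒ C2

C2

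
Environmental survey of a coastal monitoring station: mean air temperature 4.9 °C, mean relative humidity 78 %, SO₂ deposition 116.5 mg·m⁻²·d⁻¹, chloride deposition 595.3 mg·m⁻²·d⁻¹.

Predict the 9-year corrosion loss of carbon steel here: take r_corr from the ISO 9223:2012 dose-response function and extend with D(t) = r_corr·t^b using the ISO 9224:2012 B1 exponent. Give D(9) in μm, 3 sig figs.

D(9) = 417 μm

carbon steel: temperature factor f = +0.150·(-5.1) = -0.7650
  Pd branch = 1.77·Pd^0.52·e^(0.02·RH+f) = 46.53 μm/a
  Sd branch = 0.102·Sd^0.62·e^(0.033·RH+0.04·T) = 85.49 μm/a
  r_corr = 46.53 + 85.49 = 132 μm/a
Power-law: D(9) = r_corr · 9^0.523
  D(9) = 132 × 9^0.523 = 132 × 3.156 = 416.6 μm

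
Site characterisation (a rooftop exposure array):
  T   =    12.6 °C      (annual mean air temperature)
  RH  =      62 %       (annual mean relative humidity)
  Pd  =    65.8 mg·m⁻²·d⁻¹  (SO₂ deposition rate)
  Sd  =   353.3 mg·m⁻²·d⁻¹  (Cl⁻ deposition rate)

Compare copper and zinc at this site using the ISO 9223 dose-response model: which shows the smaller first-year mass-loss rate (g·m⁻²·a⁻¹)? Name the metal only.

copper: T>10 °C ⇒ hinge -0.080·(12.6−10) = -0.2080
  SO₂ term: 0.0053·65.8^0.26·exp(0.059·62-0.2080) = 0.4958
  Cl⁻ term: 0.01025·353.3^0.27·exp(0.036·62+0.049·12.6) = 0.8634
  sum: 0.4958 + 0.8634 → r_corr = 1.359 μm/a
  mass loss = 1.359 μm/a × 8.96 g/cm³ = 12.18 g·m⁻²·a⁻¹
zinc: temperature factor f = -0.071·(2.6) = -0.1846
  Pd branch = 0.0129·Pd^0.44·e^(0.046·RH+f) = 1.172 μm/a
  Cl⁻ term: 0.0175·353.3^0.57·exp(0.008·62+0.085·12.6) = 2.377
  sum: 1.172 + 2.377 → r_corr = 3.549 μm/a
  mass loss = 3.549 μm/a × 7.14 g/cm³ = 25.34 g·m⁻²·a⁻¹
Ordering by g·m⁻²·a⁻¹: zinc (25.3) > copper (12.2)

copper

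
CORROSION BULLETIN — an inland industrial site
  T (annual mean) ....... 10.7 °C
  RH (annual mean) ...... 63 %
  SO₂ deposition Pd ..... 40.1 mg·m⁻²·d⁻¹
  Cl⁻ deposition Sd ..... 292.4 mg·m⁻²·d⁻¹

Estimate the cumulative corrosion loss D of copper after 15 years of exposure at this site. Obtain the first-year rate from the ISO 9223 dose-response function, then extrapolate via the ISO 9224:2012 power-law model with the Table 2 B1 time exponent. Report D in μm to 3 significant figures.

D(15) = 7.99 μm

copper: f(T) = -0.080·(T−10) [T>10 °C] = -0.0560
  sulphur-dioxide contribution → 0.5383 μm/a
  chloride contribution → 0.7749 μm/a
  total first-year rate 1.313 μm/a
Long-term exponent b (ISO 9224 Table 2, B1) = 0.667
  D(15) = 1.313 × 15^0.667 = 1.313 × 6.088 = 7.994 μm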